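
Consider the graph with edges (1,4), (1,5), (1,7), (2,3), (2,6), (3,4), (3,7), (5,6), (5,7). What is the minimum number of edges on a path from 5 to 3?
2 (path: 5 -> 7 -> 3, 2 edges)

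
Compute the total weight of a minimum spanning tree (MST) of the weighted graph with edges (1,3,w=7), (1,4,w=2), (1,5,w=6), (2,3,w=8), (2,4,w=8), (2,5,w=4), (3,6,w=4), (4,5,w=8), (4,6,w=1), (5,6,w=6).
17 (MST edges: (1,4,w=2), (1,5,w=6), (2,5,w=4), (3,6,w=4), (4,6,w=1); sum of weights 2 + 6 + 4 + 4 + 1 = 17)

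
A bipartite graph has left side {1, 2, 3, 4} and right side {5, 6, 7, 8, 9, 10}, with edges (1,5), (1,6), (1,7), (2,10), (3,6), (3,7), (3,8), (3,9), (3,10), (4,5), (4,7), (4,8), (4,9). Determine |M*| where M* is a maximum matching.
4 (matching: (1,7), (2,10), (3,9), (4,8); upper bound min(|L|,|R|) = min(4,6) = 4)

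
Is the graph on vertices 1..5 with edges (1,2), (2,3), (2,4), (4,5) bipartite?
Yes. Partition: {1, 3, 4}, {2, 5}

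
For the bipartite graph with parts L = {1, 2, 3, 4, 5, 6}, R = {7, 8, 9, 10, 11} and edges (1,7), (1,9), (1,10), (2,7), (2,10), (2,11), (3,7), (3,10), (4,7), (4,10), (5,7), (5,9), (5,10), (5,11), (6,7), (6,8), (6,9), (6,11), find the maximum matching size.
5 (matching: (1,10), (2,11), (3,7), (5,9), (6,8); upper bound min(|L|,|R|) = min(6,5) = 5)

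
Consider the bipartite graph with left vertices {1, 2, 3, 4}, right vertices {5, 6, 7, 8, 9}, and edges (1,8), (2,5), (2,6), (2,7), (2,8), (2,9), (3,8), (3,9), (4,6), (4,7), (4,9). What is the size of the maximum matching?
4 (matching: (1,8), (2,6), (3,9), (4,7); upper bound min(|L|,|R|) = min(4,5) = 4)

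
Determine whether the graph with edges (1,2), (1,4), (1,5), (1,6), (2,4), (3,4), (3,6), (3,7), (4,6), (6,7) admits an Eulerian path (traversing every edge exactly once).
Yes (the graph is connected and exactly 2 vertices have odd degree: {3, 5}; any Eulerian path must start and end at those)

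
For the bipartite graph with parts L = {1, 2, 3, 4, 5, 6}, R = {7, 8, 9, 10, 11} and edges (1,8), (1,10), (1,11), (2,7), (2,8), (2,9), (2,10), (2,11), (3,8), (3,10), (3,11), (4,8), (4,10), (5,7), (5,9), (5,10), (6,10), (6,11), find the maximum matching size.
5 (matching: (1,11), (2,7), (3,8), (4,10), (5,9); upper bound min(|L|,|R|) = min(6,5) = 5)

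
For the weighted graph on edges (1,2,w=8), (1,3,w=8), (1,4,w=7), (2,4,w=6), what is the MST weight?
21 (MST edges: (1,3,w=8), (1,4,w=7), (2,4,w=6); sum of weights 8 + 7 + 6 = 21)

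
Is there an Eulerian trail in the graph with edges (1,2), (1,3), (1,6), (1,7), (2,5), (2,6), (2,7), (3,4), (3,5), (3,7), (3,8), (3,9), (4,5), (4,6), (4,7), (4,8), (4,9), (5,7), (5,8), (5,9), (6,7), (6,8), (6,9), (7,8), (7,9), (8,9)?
Yes — and in fact it has an Eulerian circuit (the graph is connected and all 9 vertices have even degree)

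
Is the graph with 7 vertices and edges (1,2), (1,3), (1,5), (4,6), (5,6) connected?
No, it has 2 components: {1, 2, 3, 4, 5, 6}, {7}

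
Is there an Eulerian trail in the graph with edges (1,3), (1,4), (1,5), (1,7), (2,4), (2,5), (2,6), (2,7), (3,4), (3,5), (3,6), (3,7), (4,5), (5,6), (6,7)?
Yes (the graph is connected and exactly 2 vertices have odd degree: {3, 5}; any Eulerian path must start and end at those)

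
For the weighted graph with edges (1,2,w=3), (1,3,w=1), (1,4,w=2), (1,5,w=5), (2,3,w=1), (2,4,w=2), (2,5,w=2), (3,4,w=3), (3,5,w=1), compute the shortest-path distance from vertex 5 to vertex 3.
1 (path: 5 -> 3; weights 1 = 1)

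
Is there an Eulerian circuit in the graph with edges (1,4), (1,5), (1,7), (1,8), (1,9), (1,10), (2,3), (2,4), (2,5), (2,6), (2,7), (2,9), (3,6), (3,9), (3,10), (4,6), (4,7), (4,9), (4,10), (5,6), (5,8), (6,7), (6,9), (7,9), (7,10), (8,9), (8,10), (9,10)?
Yes (the graph is connected and all 10 vertices have even degree)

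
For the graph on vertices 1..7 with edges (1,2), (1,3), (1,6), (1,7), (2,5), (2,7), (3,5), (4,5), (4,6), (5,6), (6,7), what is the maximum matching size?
3 (matching: (2,7), (3,5), (4,6); upper bound floor(n/2) = floor(7/2) = 3)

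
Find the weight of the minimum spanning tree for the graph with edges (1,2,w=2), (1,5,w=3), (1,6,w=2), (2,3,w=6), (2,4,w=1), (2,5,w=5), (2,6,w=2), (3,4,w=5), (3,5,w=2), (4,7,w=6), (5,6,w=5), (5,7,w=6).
16 (MST edges: (1,2,w=2), (1,5,w=3), (1,6,w=2), (2,4,w=1), (3,5,w=2), (4,7,w=6); sum of weights 2 + 3 + 2 + 1 + 2 + 6 = 16)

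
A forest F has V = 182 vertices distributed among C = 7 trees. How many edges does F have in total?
175 (Each of the 7 component trees on V_i vertices has V_i - 1 edges; summing gives V - C = 182 - 7 = 175)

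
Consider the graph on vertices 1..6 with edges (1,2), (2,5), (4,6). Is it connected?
No, it has 3 components: {1, 2, 5}, {3}, {4, 6}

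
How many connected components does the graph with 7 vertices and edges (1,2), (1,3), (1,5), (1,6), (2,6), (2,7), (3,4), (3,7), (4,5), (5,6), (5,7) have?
1 (components: {1, 2, 3, 4, 5, 6, 7})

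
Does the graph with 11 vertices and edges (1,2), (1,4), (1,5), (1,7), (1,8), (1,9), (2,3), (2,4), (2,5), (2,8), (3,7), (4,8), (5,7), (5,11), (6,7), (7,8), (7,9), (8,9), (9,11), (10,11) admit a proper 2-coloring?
No (odd cycle of length 3: 9 -> 1 -> 7 -> 9)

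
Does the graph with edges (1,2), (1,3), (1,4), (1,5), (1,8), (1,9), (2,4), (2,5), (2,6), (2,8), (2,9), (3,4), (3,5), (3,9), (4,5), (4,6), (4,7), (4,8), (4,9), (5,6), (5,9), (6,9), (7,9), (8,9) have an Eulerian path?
Yes — and in fact it has an Eulerian circuit (the graph is connected and all 9 vertices have even degree)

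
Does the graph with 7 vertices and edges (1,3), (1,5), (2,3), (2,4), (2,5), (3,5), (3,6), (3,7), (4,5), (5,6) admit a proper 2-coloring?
No (odd cycle of length 3: 3 -> 1 -> 5 -> 3)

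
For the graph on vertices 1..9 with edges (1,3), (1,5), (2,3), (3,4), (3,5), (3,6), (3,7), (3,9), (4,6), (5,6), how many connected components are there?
2 (components: {1, 2, 3, 4, 5, 6, 7, 9}, {8})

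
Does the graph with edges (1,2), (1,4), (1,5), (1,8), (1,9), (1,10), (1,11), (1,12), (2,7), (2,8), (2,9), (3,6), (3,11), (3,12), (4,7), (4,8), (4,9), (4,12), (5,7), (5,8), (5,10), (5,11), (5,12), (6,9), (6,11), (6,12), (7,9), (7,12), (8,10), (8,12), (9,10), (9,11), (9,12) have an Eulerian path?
No (4 vertices have odd degree: {3, 4, 7, 11}; Eulerian path requires 0 or 2)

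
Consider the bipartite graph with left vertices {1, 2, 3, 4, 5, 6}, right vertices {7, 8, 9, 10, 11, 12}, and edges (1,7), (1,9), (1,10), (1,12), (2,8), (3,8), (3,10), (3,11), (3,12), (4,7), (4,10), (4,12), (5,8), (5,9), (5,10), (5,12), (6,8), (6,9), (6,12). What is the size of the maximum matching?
6 (matching: (1,12), (2,8), (3,11), (4,7), (5,10), (6,9); upper bound min(|L|,|R|) = min(6,6) = 6)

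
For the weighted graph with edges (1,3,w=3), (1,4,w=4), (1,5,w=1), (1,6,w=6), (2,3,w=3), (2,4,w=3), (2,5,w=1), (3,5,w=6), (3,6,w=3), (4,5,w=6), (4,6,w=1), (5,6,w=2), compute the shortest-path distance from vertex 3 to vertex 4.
4 (path: 3 -> 6 -> 4; weights 3 + 1 = 4)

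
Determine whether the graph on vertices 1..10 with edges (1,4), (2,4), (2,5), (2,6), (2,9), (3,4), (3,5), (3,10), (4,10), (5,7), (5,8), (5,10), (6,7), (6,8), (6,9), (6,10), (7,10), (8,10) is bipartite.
No (odd cycle of length 3: 3 -> 4 -> 10 -> 3)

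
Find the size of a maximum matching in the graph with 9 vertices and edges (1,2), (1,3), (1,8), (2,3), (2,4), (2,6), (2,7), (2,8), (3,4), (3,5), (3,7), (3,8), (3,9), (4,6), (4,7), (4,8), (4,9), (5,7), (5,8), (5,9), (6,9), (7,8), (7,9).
4 (matching: (1,8), (2,6), (4,9), (5,7); upper bound floor(n/2) = floor(9/2) = 4)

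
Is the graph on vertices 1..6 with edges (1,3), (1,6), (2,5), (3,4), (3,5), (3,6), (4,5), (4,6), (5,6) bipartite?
No (odd cycle of length 3: 6 -> 1 -> 3 -> 6)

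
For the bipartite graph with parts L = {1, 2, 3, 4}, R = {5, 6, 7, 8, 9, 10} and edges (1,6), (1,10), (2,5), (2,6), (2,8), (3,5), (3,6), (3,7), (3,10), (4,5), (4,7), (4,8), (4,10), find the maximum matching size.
4 (matching: (1,10), (2,8), (3,6), (4,7); upper bound min(|L|,|R|) = min(4,6) = 4)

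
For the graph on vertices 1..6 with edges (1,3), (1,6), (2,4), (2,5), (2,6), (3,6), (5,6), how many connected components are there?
1 (components: {1, 2, 3, 4, 5, 6})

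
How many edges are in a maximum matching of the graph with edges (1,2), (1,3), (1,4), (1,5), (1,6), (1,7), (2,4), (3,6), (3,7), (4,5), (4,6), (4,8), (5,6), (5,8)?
4 (matching: (1,6), (2,4), (3,7), (5,8); upper bound floor(n/2) = floor(8/2) = 4)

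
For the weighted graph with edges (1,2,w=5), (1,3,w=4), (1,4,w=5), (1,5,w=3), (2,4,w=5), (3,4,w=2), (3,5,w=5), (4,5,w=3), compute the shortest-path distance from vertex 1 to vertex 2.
5 (path: 1 -> 2; weights 5 = 5)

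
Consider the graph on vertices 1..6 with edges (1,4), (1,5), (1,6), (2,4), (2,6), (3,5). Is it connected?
Yes (BFS from 1 visits [1, 4, 5, 6, 2, 3] — all 6 vertices reached)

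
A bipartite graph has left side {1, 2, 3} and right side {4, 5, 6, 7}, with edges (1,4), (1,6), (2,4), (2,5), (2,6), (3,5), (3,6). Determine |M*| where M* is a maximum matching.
3 (matching: (1,6), (2,4), (3,5); upper bound min(|L|,|R|) = min(3,4) = 3)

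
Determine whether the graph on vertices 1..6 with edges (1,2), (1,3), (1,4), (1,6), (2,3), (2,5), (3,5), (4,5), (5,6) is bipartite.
No (odd cycle of length 3: 2 -> 1 -> 3 -> 2)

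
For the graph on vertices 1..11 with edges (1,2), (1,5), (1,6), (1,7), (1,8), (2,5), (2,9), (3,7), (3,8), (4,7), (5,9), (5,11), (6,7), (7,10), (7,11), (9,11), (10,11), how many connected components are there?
1 (components: {1, 2, 3, 4, 5, 6, 7, 8, 9, 10, 11})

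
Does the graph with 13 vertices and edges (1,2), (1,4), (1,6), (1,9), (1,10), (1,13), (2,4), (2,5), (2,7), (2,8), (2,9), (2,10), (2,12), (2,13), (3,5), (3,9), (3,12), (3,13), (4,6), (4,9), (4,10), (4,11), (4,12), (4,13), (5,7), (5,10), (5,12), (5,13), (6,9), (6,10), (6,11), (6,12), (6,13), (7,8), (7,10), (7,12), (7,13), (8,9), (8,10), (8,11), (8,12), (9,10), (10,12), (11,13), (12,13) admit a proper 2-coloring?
No (odd cycle of length 3: 2 -> 1 -> 10 -> 2)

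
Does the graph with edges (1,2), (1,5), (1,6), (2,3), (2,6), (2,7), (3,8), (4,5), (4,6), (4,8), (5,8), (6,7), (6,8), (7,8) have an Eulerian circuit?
No (6 vertices have odd degree: {1, 4, 5, 6, 7, 8}; Eulerian circuit requires 0)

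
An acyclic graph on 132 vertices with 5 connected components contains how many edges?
127 (Each of the 5 component trees on V_i vertices has V_i - 1 edges; summing gives V - C = 132 - 5 = 127)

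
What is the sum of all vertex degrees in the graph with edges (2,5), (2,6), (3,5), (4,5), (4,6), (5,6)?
12 (handshake: sum of degrees = 2|E| = 2 x 6 = 12)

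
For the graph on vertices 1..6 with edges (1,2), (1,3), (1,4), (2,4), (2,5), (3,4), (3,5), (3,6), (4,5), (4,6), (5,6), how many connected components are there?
1 (components: {1, 2, 3, 4, 5, 6})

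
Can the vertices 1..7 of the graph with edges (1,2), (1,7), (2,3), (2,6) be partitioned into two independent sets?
Yes. Partition: {1, 3, 4, 5, 6}, {2, 7}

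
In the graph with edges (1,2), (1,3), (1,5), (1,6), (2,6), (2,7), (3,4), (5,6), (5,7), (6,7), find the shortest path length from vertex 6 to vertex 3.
2 (path: 6 -> 1 -> 3, 2 edges)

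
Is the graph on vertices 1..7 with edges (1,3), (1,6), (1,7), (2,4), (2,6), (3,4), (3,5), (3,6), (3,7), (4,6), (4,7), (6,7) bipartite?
No (odd cycle of length 3: 7 -> 1 -> 6 -> 7)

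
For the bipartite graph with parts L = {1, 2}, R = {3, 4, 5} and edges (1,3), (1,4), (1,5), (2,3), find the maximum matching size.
2 (matching: (1,5), (2,3); upper bound min(|L|,|R|) = min(2,3) = 2)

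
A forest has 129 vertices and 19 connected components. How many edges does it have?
110 (Each of the 19 component trees on V_i vertices has V_i - 1 edges; summing gives V - C = 129 - 19 = 110)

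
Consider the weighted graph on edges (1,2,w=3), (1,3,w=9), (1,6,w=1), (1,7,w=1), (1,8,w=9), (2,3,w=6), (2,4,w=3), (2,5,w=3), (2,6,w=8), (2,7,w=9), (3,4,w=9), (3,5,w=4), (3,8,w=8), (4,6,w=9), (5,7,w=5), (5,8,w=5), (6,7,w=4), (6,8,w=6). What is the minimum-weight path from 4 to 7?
7 (path: 4 -> 2 -> 1 -> 7; weights 3 + 3 + 1 = 7)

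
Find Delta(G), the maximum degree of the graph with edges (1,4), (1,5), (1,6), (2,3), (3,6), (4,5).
3 (attained at vertex 1)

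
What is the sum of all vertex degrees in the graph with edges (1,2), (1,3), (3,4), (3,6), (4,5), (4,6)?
12 (handshake: sum of degrees = 2|E| = 2 x 6 = 12)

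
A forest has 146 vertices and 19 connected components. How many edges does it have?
127 (Each of the 19 component trees on V_i vertices has V_i - 1 edges; summing gives V - C = 146 - 19 = 127)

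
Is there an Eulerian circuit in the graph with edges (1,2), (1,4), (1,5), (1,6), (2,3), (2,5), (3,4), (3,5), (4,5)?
No (4 vertices have odd degree: {2, 3, 4, 6}; Eulerian circuit requires 0)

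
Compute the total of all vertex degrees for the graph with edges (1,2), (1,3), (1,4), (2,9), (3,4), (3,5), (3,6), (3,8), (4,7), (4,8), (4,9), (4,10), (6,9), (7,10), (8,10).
30 (handshake: sum of degrees = 2|E| = 2 x 15 = 30)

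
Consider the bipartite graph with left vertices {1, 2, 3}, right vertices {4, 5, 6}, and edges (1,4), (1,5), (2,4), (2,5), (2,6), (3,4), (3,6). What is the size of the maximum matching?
3 (matching: (1,5), (2,6), (3,4); upper bound min(|L|,|R|) = min(3,3) = 3)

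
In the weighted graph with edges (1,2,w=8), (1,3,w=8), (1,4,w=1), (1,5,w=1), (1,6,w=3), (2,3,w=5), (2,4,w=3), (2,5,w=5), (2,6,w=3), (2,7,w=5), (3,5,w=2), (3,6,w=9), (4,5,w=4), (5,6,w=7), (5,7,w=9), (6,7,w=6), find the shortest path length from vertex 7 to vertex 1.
9 (path: 7 -> 6 -> 1; weights 6 + 3 = 9)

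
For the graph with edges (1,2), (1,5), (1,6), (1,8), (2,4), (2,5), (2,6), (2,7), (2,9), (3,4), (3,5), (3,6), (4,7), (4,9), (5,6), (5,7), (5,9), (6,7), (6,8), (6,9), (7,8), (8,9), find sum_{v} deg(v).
44 (handshake: sum of degrees = 2|E| = 2 x 22 = 44)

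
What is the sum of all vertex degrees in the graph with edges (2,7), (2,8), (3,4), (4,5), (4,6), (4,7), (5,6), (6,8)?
16 (handshake: sum of degrees = 2|E| = 2 x 8 = 16)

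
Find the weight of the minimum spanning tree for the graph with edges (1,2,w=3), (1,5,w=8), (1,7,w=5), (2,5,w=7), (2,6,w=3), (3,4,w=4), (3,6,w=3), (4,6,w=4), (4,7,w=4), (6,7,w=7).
24 (MST edges: (1,2,w=3), (2,5,w=7), (2,6,w=3), (3,4,w=4), (3,6,w=3), (4,7,w=4); sum of weights 3 + 7 + 3 + 4 + 3 + 4 = 24)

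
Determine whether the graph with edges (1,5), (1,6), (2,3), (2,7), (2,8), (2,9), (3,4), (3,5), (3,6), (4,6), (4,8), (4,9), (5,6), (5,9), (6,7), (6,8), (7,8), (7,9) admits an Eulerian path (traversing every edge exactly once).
Yes — and in fact it has an Eulerian circuit (the graph is connected and all 9 vertices have even degree)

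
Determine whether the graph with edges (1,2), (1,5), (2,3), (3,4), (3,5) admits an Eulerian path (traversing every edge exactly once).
Yes (the graph is connected and exactly 2 vertices have odd degree: {3, 4}; any Eulerian path must start and end at those)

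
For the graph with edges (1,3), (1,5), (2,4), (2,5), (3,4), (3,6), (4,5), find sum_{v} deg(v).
14 (handshake: sum of degrees = 2|E| = 2 x 7 = 14)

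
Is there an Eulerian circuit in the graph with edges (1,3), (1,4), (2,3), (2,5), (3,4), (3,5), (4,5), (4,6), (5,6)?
Yes (the graph is connected and all 6 vertices have even degree)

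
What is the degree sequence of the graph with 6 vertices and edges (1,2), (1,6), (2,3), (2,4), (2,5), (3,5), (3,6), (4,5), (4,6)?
[4, 3, 3, 3, 3, 2] (degrees: deg(1)=2, deg(2)=4, deg(3)=3, deg(4)=3, deg(5)=3, deg(6)=3)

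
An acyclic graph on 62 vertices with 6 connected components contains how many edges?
56 (Each of the 6 component trees on V_i vertices has V_i - 1 edges; summing gives V - C = 62 - 6 = 56)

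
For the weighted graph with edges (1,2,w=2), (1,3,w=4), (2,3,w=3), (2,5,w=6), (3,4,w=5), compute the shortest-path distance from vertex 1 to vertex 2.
2 (path: 1 -> 2; weights 2 = 2)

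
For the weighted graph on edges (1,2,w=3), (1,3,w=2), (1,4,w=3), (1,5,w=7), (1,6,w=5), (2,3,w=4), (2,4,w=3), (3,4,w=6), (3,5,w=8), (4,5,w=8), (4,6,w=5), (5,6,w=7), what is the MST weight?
20 (MST edges: (1,2,w=3), (1,3,w=2), (1,4,w=3), (1,5,w=7), (1,6,w=5); sum of weights 3 + 2 + 3 + 7 + 5 = 20)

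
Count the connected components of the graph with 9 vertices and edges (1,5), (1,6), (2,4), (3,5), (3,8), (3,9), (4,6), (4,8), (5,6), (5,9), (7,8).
1 (components: {1, 2, 3, 4, 5, 6, 7, 8, 9})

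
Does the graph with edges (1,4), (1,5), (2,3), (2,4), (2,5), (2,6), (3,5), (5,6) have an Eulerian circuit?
Yes (the graph is connected and all 6 vertices have even degree)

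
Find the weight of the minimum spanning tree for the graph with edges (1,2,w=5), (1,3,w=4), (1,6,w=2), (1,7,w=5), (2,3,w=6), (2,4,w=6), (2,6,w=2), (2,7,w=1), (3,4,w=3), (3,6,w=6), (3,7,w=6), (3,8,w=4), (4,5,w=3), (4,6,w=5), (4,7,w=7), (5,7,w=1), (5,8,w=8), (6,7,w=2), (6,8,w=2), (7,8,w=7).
14 (MST edges: (1,6,w=2), (2,6,w=2), (2,7,w=1), (3,4,w=3), (4,5,w=3), (5,7,w=1), (6,8,w=2); sum of weights 2 + 2 + 1 + 3 + 3 + 1 + 2 = 14)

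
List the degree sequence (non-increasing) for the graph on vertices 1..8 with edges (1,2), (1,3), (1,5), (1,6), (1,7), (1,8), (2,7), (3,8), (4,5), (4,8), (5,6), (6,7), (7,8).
[6, 4, 4, 3, 3, 2, 2, 2] (degrees: deg(1)=6, deg(2)=2, deg(3)=2, deg(4)=2, deg(5)=3, deg(6)=3, deg(7)=4, deg(8)=4)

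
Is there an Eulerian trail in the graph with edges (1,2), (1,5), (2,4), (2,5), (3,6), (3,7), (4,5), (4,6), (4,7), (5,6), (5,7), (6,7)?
Yes (the graph is connected and exactly 2 vertices have odd degree: {2, 5}; any Eulerian path must start and end at those)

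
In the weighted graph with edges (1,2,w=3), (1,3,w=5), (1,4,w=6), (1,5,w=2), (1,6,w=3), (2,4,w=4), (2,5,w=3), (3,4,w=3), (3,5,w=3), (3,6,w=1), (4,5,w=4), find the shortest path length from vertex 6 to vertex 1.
3 (path: 6 -> 1; weights 3 = 3)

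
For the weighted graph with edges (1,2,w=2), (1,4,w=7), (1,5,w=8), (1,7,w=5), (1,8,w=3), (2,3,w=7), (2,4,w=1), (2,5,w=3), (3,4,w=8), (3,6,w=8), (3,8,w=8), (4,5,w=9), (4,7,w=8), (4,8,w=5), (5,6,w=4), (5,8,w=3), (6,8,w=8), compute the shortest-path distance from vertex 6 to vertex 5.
4 (path: 6 -> 5; weights 4 = 4)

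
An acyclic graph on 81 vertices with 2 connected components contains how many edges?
79 (Each of the 2 component trees on V_i vertices has V_i - 1 edges; summing gives V - C = 81 - 2 = 79)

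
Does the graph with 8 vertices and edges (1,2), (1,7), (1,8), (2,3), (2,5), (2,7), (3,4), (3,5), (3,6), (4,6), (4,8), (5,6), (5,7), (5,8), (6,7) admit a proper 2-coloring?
No (odd cycle of length 3: 2 -> 1 -> 7 -> 2)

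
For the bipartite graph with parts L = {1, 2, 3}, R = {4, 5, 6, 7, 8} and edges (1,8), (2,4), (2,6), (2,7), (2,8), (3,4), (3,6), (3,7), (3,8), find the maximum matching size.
3 (matching: (1,8), (2,7), (3,6); upper bound min(|L|,|R|) = min(3,5) = 3)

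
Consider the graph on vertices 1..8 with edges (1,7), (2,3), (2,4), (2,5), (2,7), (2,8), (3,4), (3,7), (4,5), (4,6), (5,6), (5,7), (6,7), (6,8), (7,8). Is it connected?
Yes (BFS from 1 visits [1, 7, 2, 3, 5, 6, 8, 4] — all 8 vertices reached)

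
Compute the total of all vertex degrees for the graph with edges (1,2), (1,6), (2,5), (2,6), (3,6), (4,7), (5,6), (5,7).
16 (handshake: sum of degrees = 2|E| = 2 x 8 = 16)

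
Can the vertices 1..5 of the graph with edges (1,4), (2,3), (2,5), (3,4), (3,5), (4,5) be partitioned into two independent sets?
No (odd cycle of length 3: 3 -> 4 -> 5 -> 3)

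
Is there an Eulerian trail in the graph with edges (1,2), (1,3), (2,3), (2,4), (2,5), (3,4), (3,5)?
Yes — and in fact it has an Eulerian circuit (the graph is connected and all 5 vertices have even degree)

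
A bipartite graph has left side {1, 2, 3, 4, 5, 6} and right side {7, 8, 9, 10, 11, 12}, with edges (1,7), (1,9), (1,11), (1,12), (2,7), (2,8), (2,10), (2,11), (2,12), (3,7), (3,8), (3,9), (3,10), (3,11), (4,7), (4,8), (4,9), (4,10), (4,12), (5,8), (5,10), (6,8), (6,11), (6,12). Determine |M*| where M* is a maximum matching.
6 (matching: (1,12), (2,11), (3,7), (4,9), (5,10), (6,8); upper bound min(|L|,|R|) = min(6,6) = 6)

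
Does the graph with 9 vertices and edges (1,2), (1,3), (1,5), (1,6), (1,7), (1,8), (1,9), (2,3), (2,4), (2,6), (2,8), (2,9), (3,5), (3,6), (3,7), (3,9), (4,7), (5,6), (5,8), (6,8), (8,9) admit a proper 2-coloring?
No (odd cycle of length 3: 8 -> 1 -> 6 -> 8)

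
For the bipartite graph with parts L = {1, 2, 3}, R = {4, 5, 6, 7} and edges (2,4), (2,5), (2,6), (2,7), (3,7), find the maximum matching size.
2 (matching: (2,6), (3,7); upper bound min(|L|,|R|) = min(3,4) = 3)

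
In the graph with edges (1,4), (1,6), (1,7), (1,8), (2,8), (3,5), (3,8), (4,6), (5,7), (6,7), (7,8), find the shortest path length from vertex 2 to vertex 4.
3 (path: 2 -> 8 -> 1 -> 4, 3 edges)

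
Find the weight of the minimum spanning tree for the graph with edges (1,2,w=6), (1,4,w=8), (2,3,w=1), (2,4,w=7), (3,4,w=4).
11 (MST edges: (1,2,w=6), (2,3,w=1), (3,4,w=4); sum of weights 6 + 1 + 4 = 11)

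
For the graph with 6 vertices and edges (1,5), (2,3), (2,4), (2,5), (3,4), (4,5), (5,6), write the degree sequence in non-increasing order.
[4, 3, 3, 2, 1, 1] (degrees: deg(1)=1, deg(2)=3, deg(3)=2, deg(4)=3, deg(5)=4, deg(6)=1)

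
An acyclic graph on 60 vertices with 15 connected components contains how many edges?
45 (Each of the 15 component trees on V_i vertices has V_i - 1 edges; summing gives V - C = 60 - 15 = 45)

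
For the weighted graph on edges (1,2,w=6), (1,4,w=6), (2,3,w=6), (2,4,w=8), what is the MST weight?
18 (MST edges: (1,2,w=6), (1,4,w=6), (2,3,w=6); sum of weights 6 + 6 + 6 = 18)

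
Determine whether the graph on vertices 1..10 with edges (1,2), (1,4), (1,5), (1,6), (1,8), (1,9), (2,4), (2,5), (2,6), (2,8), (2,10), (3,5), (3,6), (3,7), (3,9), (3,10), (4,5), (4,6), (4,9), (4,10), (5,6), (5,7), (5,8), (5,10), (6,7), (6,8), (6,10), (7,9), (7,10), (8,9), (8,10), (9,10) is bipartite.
No (odd cycle of length 3: 4 -> 1 -> 2 -> 4)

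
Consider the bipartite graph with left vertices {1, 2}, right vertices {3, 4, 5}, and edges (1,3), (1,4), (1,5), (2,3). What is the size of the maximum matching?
2 (matching: (1,5), (2,3); upper bound min(|L|,|R|) = min(2,3) = 2)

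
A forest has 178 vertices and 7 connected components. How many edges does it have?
171 (Each of the 7 component trees on V_i vertices has V_i - 1 edges; summing gives V - C = 178 - 7 = 171)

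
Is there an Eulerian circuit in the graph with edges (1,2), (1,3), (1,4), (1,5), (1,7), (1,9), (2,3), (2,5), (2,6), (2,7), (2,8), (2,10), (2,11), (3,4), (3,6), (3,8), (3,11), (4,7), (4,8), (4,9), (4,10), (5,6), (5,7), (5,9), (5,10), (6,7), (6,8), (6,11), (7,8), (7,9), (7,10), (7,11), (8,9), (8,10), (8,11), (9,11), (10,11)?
No (2 vertices have odd degree: {7, 11}; Eulerian circuit requires 0)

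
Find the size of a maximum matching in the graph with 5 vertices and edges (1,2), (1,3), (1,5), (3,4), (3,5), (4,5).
2 (matching: (1,3), (4,5); upper bound floor(n/2) = floor(5/2) = 2)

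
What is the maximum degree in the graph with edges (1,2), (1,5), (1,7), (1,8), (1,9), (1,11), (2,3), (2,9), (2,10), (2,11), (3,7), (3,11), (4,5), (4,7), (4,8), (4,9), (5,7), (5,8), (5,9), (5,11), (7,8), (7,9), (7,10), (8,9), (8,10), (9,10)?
7 (attained at vertices 7, 9)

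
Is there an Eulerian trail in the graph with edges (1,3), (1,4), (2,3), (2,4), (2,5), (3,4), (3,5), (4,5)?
Yes (the graph is connected and exactly 2 vertices have odd degree: {2, 5}; any Eulerian path must start and end at those)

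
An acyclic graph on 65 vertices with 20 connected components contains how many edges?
45 (Each of the 20 component trees on V_i vertices has V_i - 1 edges; summing gives V - C = 65 - 20 = 45)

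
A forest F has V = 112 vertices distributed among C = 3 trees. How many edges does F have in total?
109 (Each of the 3 component trees on V_i vertices has V_i - 1 edges; summing gives V - C = 112 - 3 = 109)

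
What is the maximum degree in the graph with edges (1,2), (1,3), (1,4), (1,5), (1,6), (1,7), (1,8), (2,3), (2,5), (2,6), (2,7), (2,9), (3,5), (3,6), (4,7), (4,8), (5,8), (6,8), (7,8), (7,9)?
7 (attained at vertex 1)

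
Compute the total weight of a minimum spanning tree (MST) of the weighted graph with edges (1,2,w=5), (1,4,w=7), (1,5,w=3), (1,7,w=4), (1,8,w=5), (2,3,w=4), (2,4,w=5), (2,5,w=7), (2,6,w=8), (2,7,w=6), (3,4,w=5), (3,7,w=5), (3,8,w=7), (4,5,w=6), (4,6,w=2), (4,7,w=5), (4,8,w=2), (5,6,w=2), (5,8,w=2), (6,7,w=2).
20 (MST edges: (1,2,w=5), (1,5,w=3), (2,3,w=4), (4,6,w=2), (4,8,w=2), (5,6,w=2), (6,7,w=2); sum of weights 5 + 3 + 4 + 2 + 2 + 2 + 2 = 20)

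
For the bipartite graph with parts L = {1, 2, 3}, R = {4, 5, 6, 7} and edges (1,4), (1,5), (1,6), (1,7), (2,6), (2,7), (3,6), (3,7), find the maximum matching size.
3 (matching: (1,5), (2,6), (3,7); upper bound min(|L|,|R|) = min(3,4) = 3)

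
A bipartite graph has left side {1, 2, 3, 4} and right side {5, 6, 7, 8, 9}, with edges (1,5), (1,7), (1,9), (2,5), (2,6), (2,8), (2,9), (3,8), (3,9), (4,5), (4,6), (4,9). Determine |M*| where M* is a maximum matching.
4 (matching: (1,7), (2,8), (3,9), (4,6); upper bound min(|L|,|R|) = min(4,5) = 4)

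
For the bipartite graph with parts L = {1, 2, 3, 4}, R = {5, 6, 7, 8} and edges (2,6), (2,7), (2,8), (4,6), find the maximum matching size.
2 (matching: (2,8), (4,6); upper bound min(|L|,|R|) = min(4,4) = 4)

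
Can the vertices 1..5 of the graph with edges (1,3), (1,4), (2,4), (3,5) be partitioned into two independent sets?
Yes. Partition: {1, 2, 5}, {3, 4}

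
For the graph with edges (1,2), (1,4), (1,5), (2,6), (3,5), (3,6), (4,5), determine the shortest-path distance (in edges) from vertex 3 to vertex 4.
2 (path: 3 -> 5 -> 4, 2 edges)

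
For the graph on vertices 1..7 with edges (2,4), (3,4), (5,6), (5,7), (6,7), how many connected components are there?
3 (components: {1}, {2, 3, 4}, {5, 6, 7})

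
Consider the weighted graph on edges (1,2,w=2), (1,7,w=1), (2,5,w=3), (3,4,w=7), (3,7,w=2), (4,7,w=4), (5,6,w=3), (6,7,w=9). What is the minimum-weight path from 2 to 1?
2 (path: 2 -> 1; weights 2 = 2)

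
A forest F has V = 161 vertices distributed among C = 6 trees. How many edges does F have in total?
155 (Each of the 6 component trees on V_i vertices has V_i - 1 edges; summing gives V - C = 161 - 6 = 155)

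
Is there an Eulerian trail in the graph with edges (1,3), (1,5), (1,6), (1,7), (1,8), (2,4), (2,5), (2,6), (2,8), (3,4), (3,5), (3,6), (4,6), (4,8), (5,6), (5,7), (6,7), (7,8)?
Yes (the graph is connected and exactly 2 vertices have odd degree: {1, 5}; any Eulerian path must start and end at those)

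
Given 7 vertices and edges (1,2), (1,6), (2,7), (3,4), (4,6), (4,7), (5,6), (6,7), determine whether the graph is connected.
Yes (BFS from 1 visits [1, 2, 6, 7, 4, 5, 3] — all 7 vertices reached)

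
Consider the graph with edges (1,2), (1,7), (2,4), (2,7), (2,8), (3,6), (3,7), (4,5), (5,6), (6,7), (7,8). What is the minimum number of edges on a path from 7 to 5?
2 (path: 7 -> 6 -> 5, 2 edges)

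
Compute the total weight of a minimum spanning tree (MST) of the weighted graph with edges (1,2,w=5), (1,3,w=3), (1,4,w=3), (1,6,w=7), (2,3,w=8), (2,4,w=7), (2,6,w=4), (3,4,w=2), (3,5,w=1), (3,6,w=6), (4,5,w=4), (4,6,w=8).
15 (MST edges: (1,2,w=5), (1,4,w=3), (2,6,w=4), (3,4,w=2), (3,5,w=1); sum of weights 5 + 3 + 4 + 2 + 1 = 15)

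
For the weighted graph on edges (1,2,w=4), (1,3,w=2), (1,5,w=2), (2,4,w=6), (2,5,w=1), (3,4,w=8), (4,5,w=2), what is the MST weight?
7 (MST edges: (1,3,w=2), (1,5,w=2), (2,5,w=1), (4,5,w=2); sum of weights 2 + 2 + 1 + 2 = 7)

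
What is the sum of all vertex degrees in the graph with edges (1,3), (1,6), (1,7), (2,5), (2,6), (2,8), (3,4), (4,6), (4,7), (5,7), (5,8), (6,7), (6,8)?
26 (handshake: sum of degrees = 2|E| = 2 x 13 = 26)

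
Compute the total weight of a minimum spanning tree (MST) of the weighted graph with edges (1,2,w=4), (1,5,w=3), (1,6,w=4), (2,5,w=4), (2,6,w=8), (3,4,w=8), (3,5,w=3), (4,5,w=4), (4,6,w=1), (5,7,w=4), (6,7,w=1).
16 (MST edges: (1,2,w=4), (1,5,w=3), (1,6,w=4), (3,5,w=3), (4,6,w=1), (6,7,w=1); sum of weights 4 + 3 + 4 + 3 + 1 + 1 = 16)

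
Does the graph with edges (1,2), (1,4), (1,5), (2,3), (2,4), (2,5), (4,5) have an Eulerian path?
No (4 vertices have odd degree: {1, 3, 4, 5}; Eulerian path requires 0 or 2)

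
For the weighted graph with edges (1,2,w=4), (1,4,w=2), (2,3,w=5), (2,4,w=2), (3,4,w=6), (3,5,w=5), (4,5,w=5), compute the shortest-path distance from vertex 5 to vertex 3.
5 (path: 5 -> 3; weights 5 = 5)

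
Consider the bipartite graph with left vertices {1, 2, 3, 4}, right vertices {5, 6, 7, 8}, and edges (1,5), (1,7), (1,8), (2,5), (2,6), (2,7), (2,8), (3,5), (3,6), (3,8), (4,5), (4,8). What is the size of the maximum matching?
4 (matching: (1,8), (2,7), (3,6), (4,5); upper bound min(|L|,|R|) = min(4,4) = 4)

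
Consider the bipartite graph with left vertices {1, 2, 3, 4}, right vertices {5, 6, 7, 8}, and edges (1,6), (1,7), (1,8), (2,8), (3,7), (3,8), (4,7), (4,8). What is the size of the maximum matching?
3 (matching: (1,6), (2,8), (3,7); upper bound min(|L|,|R|) = min(4,4) = 4)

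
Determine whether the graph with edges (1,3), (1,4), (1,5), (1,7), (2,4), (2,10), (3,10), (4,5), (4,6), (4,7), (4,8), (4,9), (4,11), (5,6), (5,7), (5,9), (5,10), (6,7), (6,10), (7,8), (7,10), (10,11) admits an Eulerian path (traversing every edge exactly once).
Yes — and in fact it has an Eulerian circuit (the graph is connected and all 11 vertices have even degree)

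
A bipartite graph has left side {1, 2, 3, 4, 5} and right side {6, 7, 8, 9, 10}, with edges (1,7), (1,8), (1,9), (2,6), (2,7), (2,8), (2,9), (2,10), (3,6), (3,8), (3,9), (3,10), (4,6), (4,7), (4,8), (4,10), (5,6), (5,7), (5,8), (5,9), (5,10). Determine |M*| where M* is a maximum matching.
5 (matching: (1,9), (2,10), (3,8), (4,7), (5,6); upper bound min(|L|,|R|) = min(5,5) = 5)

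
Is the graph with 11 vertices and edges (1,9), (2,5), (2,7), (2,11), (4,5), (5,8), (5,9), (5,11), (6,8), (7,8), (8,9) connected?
No, it has 3 components: {1, 2, 4, 5, 6, 7, 8, 9, 11}, {3}, {10}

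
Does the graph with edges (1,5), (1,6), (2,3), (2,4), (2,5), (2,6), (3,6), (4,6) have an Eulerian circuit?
Yes (the graph is connected and all 6 vertices have even degree)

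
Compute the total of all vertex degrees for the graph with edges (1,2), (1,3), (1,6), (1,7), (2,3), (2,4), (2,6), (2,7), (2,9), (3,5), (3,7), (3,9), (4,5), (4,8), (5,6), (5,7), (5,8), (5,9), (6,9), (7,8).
40 (handshake: sum of degrees = 2|E| = 2 x 20 = 40)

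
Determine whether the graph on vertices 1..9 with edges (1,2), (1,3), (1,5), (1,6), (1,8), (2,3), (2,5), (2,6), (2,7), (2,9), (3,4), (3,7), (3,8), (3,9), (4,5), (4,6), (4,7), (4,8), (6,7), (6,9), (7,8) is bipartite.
No (odd cycle of length 3: 3 -> 1 -> 2 -> 3)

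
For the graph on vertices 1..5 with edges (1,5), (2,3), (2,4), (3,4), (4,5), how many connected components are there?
1 (components: {1, 2, 3, 4, 5})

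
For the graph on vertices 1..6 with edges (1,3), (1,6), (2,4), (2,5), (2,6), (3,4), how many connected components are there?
1 (components: {1, 2, 3, 4, 5, 6})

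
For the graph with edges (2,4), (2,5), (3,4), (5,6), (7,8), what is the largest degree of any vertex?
2 (attained at vertices 2, 4, 5)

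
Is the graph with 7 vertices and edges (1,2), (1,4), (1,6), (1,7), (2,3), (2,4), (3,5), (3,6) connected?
Yes (BFS from 1 visits [1, 2, 4, 6, 7, 3, 5] — all 7 vertices reached)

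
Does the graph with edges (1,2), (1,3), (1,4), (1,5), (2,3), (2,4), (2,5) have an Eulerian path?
Yes — and in fact it has an Eulerian circuit (the graph is connected and all 5 vertices have even degree)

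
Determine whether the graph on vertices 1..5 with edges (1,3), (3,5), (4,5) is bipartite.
Yes. Partition: {1, 2, 5}, {3, 4}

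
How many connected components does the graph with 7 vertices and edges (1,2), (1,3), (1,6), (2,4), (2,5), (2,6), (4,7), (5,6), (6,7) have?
1 (components: {1, 2, 3, 4, 5, 6, 7})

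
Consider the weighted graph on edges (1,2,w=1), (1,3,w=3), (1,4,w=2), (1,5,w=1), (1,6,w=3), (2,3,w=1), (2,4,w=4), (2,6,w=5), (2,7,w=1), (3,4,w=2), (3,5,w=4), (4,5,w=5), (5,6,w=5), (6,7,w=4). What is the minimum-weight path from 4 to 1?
2 (path: 4 -> 1; weights 2 = 2)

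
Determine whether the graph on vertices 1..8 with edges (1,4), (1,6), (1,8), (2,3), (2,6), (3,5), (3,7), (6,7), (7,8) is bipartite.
Yes. Partition: {1, 2, 5, 7}, {3, 4, 6, 8}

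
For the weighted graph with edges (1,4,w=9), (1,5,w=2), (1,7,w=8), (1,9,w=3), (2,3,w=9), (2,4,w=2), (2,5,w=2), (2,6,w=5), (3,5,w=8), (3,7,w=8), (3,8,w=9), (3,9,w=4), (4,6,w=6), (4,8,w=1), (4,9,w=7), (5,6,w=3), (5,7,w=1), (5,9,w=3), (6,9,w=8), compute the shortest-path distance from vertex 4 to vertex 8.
1 (path: 4 -> 8; weights 1 = 1)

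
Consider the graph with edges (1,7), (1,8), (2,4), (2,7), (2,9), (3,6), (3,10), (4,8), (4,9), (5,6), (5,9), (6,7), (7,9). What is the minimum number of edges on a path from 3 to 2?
3 (path: 3 -> 6 -> 7 -> 2, 3 edges)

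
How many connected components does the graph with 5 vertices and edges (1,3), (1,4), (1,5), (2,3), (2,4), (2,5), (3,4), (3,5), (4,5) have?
1 (components: {1, 2, 3, 4, 5})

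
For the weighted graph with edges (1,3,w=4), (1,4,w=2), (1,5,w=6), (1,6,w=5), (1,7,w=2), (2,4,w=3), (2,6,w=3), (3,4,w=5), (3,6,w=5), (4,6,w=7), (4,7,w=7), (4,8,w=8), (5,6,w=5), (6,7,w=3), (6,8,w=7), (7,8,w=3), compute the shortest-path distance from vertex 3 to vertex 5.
10 (path: 3 -> 6 -> 5; weights 5 + 5 = 10)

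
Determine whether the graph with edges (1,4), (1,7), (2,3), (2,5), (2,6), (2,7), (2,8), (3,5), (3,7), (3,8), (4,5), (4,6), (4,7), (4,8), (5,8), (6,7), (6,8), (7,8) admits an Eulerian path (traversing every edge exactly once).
Yes (the graph is connected and exactly 2 vertices have odd degree: {2, 4}; any Eulerian path must start and end at those)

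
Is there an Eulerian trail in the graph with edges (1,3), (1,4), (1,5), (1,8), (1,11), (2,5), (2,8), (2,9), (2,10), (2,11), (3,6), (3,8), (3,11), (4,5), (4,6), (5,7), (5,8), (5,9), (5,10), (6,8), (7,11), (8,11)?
No (6 vertices have odd degree: {1, 2, 4, 5, 6, 11}; Eulerian path requires 0 or 2)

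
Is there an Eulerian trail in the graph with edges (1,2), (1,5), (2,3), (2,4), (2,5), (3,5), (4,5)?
Yes — and in fact it has an Eulerian circuit (the graph is connected and all 5 vertices have even degree)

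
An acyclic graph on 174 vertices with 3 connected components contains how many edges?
171 (Each of the 3 component trees on V_i vertices has V_i - 1 edges; summing gives V - C = 174 - 3 = 171)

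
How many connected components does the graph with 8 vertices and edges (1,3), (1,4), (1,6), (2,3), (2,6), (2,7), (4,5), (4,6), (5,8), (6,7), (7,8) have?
1 (components: {1, 2, 3, 4, 5, 6, 7, 8})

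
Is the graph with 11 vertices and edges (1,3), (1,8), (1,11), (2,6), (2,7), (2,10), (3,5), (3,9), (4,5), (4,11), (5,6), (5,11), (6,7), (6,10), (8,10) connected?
Yes (BFS from 1 visits [1, 3, 8, 11, 5, 9, 10, 4, 6, 2, 7] — all 11 vertices reached)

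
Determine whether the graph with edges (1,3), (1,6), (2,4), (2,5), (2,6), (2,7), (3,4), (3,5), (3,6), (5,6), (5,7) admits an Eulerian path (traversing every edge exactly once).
Yes — and in fact it has an Eulerian circuit (the graph is connected and all 7 vertices have even degree)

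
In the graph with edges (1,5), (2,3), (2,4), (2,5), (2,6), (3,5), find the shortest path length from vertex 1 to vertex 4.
3 (path: 1 -> 5 -> 2 -> 4, 3 edges)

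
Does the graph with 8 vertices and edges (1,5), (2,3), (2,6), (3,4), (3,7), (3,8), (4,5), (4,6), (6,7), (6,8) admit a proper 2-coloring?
Yes. Partition: {1, 2, 4, 7, 8}, {3, 5, 6}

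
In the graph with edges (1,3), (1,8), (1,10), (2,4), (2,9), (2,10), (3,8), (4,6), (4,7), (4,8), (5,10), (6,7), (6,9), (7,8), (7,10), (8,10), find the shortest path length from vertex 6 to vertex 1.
3 (path: 6 -> 7 -> 8 -> 1, 3 edges)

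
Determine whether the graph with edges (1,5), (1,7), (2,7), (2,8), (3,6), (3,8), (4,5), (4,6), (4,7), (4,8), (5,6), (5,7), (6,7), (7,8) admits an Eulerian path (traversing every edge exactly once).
Yes — and in fact it has an Eulerian circuit (the graph is connected and all 8 vertices have even degree)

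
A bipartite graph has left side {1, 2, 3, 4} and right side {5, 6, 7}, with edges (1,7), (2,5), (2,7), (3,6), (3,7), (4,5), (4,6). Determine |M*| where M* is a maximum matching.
3 (matching: (1,7), (2,5), (3,6); upper bound min(|L|,|R|) = min(4,3) = 3)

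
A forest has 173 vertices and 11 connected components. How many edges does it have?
162 (Each of the 11 component trees on V_i vertices has V_i - 1 edges; summing gives V - C = 173 - 11 = 162)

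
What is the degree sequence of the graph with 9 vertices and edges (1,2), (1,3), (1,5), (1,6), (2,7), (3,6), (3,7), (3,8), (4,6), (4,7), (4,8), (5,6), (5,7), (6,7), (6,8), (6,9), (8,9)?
[7, 5, 4, 4, 4, 3, 3, 2, 2] (degrees: deg(1)=4, deg(2)=2, deg(3)=4, deg(4)=3, deg(5)=3, deg(6)=7, deg(7)=5, deg(8)=4, deg(9)=2)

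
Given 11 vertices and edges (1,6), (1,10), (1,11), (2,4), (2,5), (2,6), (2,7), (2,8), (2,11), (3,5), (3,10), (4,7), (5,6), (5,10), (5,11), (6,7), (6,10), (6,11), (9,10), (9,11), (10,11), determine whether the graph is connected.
Yes (BFS from 1 visits [1, 6, 10, 11, 2, 5, 7, 3, 9, 4, 8] — all 11 vertices reached)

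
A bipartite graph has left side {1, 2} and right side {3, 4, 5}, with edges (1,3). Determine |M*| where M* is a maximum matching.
1 (matching: (1,3); upper bound min(|L|,|R|) = min(2,3) = 2)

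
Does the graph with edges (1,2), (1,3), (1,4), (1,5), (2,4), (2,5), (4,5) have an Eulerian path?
No (4 vertices have odd degree: {2, 3, 4, 5}; Eulerian path requires 0 or 2)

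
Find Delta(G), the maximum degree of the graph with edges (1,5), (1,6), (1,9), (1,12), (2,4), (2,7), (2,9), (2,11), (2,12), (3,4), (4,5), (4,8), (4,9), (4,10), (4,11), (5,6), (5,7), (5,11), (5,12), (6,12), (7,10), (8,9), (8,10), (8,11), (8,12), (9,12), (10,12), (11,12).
8 (attained at vertex 12)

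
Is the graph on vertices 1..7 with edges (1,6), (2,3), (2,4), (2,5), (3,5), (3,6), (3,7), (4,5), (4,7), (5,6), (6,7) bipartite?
No (odd cycle of length 3: 7 -> 6 -> 3 -> 7)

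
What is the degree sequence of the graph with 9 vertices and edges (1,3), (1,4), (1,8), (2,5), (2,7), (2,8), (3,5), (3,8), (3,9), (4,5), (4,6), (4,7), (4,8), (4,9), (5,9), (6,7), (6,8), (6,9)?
[6, 5, 4, 4, 4, 4, 3, 3, 3] (degrees: deg(1)=3, deg(2)=3, deg(3)=4, deg(4)=6, deg(5)=4, deg(6)=4, deg(7)=3, deg(8)=5, deg(9)=4)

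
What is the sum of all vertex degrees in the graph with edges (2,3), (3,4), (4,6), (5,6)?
8 (handshake: sum of degrees = 2|E| = 2 x 4 = 8)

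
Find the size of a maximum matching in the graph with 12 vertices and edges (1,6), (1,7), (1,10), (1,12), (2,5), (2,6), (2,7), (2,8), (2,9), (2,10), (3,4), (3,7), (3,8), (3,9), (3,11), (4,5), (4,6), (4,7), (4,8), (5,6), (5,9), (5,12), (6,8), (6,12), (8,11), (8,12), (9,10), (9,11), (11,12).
6 (matching: (1,12), (2,10), (3,11), (4,7), (5,9), (6,8); upper bound floor(n/2) = floor(12/2) = 6)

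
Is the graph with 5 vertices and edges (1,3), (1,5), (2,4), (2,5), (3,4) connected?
Yes (BFS from 1 visits [1, 3, 5, 4, 2] — all 5 vertices reached)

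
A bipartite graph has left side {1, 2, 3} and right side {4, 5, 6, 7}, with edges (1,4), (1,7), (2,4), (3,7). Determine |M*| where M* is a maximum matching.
2 (matching: (1,7), (2,4); upper bound min(|L|,|R|) = min(3,4) = 3)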